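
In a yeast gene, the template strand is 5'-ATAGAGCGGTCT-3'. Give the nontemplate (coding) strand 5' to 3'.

The coding strand is complementary and antiparallel to the template: take the complement (A↔T, G↔C) and reverse.

5'-AGACCGCTCTAT-3'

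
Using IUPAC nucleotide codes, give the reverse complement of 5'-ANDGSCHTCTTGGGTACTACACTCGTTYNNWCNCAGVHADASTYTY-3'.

5'-RARASTHTDBCTGNGWNNRAACGAGTGTAGTACCCAAGADGSCHNT-3'

Standard pairs A↔T, G↔C; ambiguity codes pair Y↔R, W↔W, S↔S, D↔H, V↔B, N↔N. Complement (TNHCSGDAGAACCCATGATGTGAGCAARNNWGNGTCBDTHTSARAR), then reverse for 5'→3'.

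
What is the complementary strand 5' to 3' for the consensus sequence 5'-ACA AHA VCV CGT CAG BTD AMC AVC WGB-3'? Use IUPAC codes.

Standard pairs A↔T, G↔C; ambiguity codes pair M↔K, W↔W, B↔V, D↔H. Complement (TGTTDTBGBGCAGTCVAHTKGTBGWCV), then reverse for 5'→3'.

5'-VCWGBTGKTHAVCTGACGBGBTDTTGT-3'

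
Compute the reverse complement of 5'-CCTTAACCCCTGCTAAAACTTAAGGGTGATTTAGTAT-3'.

5′-ATACTAAATCACCCTTAAGTTTTAGCAGGGGTTAAGG-3′

Reading the sequence 3'→5' and pairing each base (A↔T, G↔C) gives the reverse complement directly.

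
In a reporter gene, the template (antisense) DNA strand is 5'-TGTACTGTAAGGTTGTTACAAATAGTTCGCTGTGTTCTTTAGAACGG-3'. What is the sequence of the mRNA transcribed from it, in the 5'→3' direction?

5′-CCGUUCUAAAGAACACAGCGAACUAUUUGUAACAACCUUACAGUACA-3′

RNA polymerase reads the template 3'→5' and synthesizes mRNA 5'→3' by base-pairing (A→U, T→A, G↔C). The complement of the template is ACATGACATTCCAACAATGTTTATCAAGCGACACAAGAAATCTTGCC; antiparallel, so 5'→3' the coding strand is CCGTTCTAAAGAACACAGCGAACTATTTGTAACAACCTTACAGTACA. Replace T with U for the mRNA.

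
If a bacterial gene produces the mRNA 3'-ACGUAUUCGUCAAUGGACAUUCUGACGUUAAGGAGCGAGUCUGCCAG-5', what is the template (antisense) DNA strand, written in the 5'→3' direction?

Written 5'→3' the mRNA is GACCGUCUGAGCGAGGAAUUGCAGUCUUACAGGUAACUGCUUAUGCA, so the coding DNA strand is GACCGTCTGAGCGAGGAATTGCAGTCTTACAGGTAACTGCTTATGCA. The template is its reverse complement.

5'-TGCATAAGCAGTTACCTGTAAGACTGCAATTCCTCGCTCAGACGGTC-3'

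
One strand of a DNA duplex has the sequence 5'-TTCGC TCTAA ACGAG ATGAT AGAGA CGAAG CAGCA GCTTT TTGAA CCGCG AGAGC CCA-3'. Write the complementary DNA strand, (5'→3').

The complement of TTCGCTCTAAACGAGATGATAGAGACGAAGCAGCAGCTTTTTGAACCGCGAGAGCCCA is AAGCGAGATTTGCTCTACTATCTCTGCTTCGTCGTCGAAAAACTTGGCGCTCTCGGGT (A↔T, G↔C). DNA strands are antiparallel, so the complementary strand runs 3'→5'; reversing gives the 5'→3' form.

5'-TGGGCTCTCGCGGTTCAAAAAGCTGCTGCTTCGTCTCTATCATCTCGTTTAGAGCGAA-3'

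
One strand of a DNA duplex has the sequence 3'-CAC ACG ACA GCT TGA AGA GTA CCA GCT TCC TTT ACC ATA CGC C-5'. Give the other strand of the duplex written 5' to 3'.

5′-GTGTGCTGTCGAACTTCTCATGGTCGAAGGAAATGGTATGCGG-3′

The strand is given 3'→5', so its complement runs 5'→3' in the same left-to-right order: pair each base A↔T, G↔C.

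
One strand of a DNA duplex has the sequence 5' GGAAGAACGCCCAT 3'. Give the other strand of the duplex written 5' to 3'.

5′-ATGGGCGTTCTTCC-3′

Pairing A↔T and G↔C gives CCTTCTTGCGGGTA, running 3'→5'. Reverse for the 5'→3' convention.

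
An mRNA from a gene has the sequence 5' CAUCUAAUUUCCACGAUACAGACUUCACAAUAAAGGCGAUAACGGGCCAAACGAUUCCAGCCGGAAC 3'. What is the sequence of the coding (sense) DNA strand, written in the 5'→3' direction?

The coding DNA strand has the same 5'→3' sequence as the mRNA with U replaced by T.

5'-CATCTAATTTCCACGATACAGACTTCACAATAAAGGCGATAACGGGCCAAACGATTCCAGCCGGAAC-3'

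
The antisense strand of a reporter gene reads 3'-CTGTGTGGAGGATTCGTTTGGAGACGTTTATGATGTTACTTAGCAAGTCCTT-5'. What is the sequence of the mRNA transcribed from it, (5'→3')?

5'-GACACACCUCCUAAGCAAACCUCUGCAAAUACUACAAUGAAUCGUUCAGGAA-3'

Reading the template 3'→5' as shown, RNA polymerase pairs each base (A→U, T→A, G↔C) to build mRNA 5'→3' directly.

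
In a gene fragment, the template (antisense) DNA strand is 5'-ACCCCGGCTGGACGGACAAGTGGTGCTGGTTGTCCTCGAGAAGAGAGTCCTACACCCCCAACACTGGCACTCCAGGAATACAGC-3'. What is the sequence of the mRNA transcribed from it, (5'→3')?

RNA polymerase reads the template 3'→5' and synthesizes mRNA 5'→3' by base-pairing (A→U, T→A, G↔C). The complement of the template is TGGGGCCGACCTGCCTGTTCACCACGACCAACAGGAGCTCTTCTCTCAGGATGTGGGGGTTGTGACCGTGAGGTCCTTATGTCG; antiparallel, so 5'→3' the coding strand is GCTGTATTCCTGGAGTGCCAGTGTTGGGGGTGTAGGACTCTCTTCTCGAGGACAACCAGCACCACTTGTCCGTCCAGCCGGGGT. Replace T with U for the mRNA.

5'-GCUGUAUUCCUGGAGUGCCAGUGUUGGGGGUGUAGGACUCUCUUCUCGAGGACAACCAGCACCACUUGUCCGUCCAGCCGGGGU-3'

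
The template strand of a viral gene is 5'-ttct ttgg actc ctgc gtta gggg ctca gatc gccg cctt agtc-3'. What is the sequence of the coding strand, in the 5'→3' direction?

The coding strand is complementary and antiparallel to the template: take the complement (A↔T, G↔C) and reverse.

5'-GACTAAGGCGGCGATCTGAGCCCCTAACGCAGGAGTCCAAAGAA-3'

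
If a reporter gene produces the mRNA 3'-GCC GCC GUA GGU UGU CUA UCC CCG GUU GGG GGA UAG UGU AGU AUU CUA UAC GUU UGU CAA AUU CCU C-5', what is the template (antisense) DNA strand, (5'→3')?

5'-CGGCGGCATCCAACAGATAGGGGCCAACCCCCTATCACATCATAAGATATGCAAACAGTTTAAGGAG-3'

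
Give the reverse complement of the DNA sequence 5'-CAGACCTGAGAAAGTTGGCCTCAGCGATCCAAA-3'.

5'-TTTGGATCGCTGAGGCCAACTTTCTCAGGTCTG-3'

Complement each base (A↔T, G↔C): GTCTGGACTCTTTCAACCGGAGTCGCTAGGTTT. Then reverse.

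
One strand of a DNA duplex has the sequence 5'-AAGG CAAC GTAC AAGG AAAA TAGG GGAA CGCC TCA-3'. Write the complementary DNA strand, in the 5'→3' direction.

5'-TGAGGCGTTCCCCTATTTTCCTTGTACGTTGCCTT-3'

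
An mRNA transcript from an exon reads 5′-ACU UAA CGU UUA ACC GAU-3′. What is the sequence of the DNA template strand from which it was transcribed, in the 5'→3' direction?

5'-ATCGGTTAAACGTTAAGT-3'

Replace U with T to get the coding DNA strand: ACTTAACGTTTAACCGAT. The template strand is its reverse complement (complement TGAATTGCAAATTGGCTA, then reverse).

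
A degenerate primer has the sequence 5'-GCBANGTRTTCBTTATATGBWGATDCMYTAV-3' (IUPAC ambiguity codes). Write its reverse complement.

Standard pairs A↔T, G↔C; ambiguity codes pair R↔Y, M↔K, W↔W, B↔V, D↔H, N↔N. Complement (CGVTNCAYAAGVAATATACVWCTAHGKRATB), then reverse for 5'→3'.

5'-BTARKGHATCWVCATATAAVGAAYACNTVGC-3'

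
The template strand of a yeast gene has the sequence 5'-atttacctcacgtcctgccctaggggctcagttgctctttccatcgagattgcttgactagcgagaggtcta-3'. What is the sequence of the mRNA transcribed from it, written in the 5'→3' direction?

5′-UAGACCUCUCGCUAGUCAAGCAAUCUCGAUGGAAAGAGCAACUGAGCCCCUAGGGCAGGACGUGAGGUAAAU-3′

RNA polymerase reads the template 3'→5' and synthesizes mRNA 5'→3' by base-pairing (A→U, T→A, G↔C). The complement of the template is TAAATGGAGTGCAGGACGGGATCCCCGAGTCAACGAGAAAGGTAGCTCTAACGAACTGATCGCTCTCCAGAT; antiparallel, so 5'→3' the coding strand is TAGACCTCTCGCTAGTCAAGCAATCTCGATGGAAAGAGCAACTGAGCCCCTAGGGCAGGACGTGAGGTAAAT. Replace T with U for the mRNA.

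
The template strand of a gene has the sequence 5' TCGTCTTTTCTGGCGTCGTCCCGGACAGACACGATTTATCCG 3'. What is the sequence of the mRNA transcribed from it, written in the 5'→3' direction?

The mRNA has the sequence of the coding strand (reverse complement of the template) with T→U. Reverse complement of TCGTCTTTTCTGGCGTCGTCCCGGACAGACACGATTTATCCG is CGGATAAATCGTGTCTGTCCGGGACGACGCCAGAAAAGACGA; then T→U.

5'-CGGAUAAAUCGUGUCUGUCCGGGACGACGCCAGAAAAGACGA-3'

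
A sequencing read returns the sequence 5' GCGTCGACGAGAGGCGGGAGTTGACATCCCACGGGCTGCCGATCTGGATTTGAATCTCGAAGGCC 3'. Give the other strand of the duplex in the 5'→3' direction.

5'-GGCCTTCGAGATTCAAATCCAGATCGGCAGCCCGTGGGATGTCAACTCCCGCCTCTCGTCGACGC-3'

Pairing A↔T and G↔C gives CGCAGCTGCTCTCCGCCCTCAACTGTAGGGTGCCCGACGGCTAGACCTAAACTTAGAGCTTCCGG, running 3'→5'. Reverse for the 5'→3' convention.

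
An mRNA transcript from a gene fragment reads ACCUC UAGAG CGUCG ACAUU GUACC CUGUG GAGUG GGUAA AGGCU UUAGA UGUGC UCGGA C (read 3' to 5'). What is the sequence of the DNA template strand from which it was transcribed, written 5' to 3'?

5'-TGGAGATCTCGCAGCTGTAACATGGGACACCTCACCCATTTCCGAAATCTACACGAGCCTG-3'

Written 5'→3' the mRNA is CAGGCUCGUGUAGAUUUCGGAAAUGGGUGAGGUGUCCCAUGUUACAGCUGCGAGAUCUCCA, so the coding DNA strand is CAGGCTCGTGTAGATTTCGGAAATGGGTGAGGTGTCCCATGTTACAGCTGCGAGATCTCCA. The template is its reverse complement.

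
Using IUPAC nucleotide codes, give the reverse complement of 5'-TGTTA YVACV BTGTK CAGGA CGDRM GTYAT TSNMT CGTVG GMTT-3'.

5'-AAKCCBACGAKNSAATRACKYHCGTCCTGMACAVBGTBRTAACA-3'

Standard pairs A↔T, G↔C; ambiguity codes pair R↔Y, M↔K, S↔S, B↔V, D↔H, N↔N. Complement (ACAATRBTGBVACAMGTCCTGCHYKCARTAASNKAGCABCCKAA), then reverse for 5'→3'.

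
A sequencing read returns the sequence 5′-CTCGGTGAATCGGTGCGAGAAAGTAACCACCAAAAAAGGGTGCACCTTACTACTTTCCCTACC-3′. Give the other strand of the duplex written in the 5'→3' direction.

The complement of CTCGGTGAATCGGTGCGAGAAAGTAACCACCAAAAAAGGGTGCACCTTACTACTTTCCCTACC is GAGCCACTTAGCCACGCTCTTTCATTGGTGGTTTTTTCCCACGTGGAATGATGAAAGGGATGG (A↔T, G↔C). DNA strands are antiparallel, so the complementary strand runs 3'→5'; reversing gives the 5'→3' form.

5′-GGTAGGGAAAGTAGTAAGGTGCACCCTTTTTTGGTGGTTACTTTCTCGCACCGATTCACCGAG-3′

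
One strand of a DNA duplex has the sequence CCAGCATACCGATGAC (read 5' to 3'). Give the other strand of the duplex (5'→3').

5'-GTCATCGGTATGCTGG-3'

The complement of CCAGCATACCGATGAC is GGTCGTATGGCTACTG (A↔T, G↔C). DNA strands are antiparallel, so the complementary strand runs 3'→5'; reversing gives the 5'→3' form.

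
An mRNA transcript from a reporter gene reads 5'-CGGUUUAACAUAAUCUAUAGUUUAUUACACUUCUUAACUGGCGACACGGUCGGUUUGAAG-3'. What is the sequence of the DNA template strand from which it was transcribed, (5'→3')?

Replace U with T to get the coding DNA strand: CGGTTTAACATAATCTATAGTTTATTACACTTCTTAACTGGCGACACGGTCGGTTTGAAG. The template strand is its reverse complement (complement GCCAAATTGTATTAGATATCAAATAATGTGAAGAATTGACCGCTGTGCCAGCCAAACTTC, then reverse).

5'-CTTCAAACCGACCGTGTCGCCAGTTAAGAAGTGTAATAAACTATAGATTATGTTAAACCG-3'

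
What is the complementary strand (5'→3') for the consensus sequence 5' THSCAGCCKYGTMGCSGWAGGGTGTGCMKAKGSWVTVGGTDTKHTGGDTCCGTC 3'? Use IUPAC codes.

Standard pairs A↔T, G↔C; ambiguity codes pair Y↔R, M↔K, W↔W, S↔S, D↔H, V↔B. Complement (ADSGTCGGMRCAKCGSCWTCCCACACGKMTMCSWBABCCAHAMDACCHAGGCAG), then reverse for 5'→3'.

5'-GACGGAHCCADMAHACCBABWSCMTMKGCACACCCTWCSGCKACRMGGCTGSDA-3'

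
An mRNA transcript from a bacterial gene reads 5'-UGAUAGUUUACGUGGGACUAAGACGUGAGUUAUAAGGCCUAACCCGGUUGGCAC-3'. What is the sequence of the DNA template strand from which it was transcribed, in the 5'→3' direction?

Replace U with T to get the coding DNA strand: TGATAGTTTACGTGGGACTAAGACGTGAGTTATAAGGCCTAACCCGGTTGGCAC. The template strand is its reverse complement (complement ACTATCAAATGCACCCTGATTCTGCACTCAATATTCCGGATTGGGCCAACCGTG, then reverse).

5′-GTGCCAACCGGGTTAGGCCTTATAACTCACGTCTTAGTCCCACGTAAACTATCA-3′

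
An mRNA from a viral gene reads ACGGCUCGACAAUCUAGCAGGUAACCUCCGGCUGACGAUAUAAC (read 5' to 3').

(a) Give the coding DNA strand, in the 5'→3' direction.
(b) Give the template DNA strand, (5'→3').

(a) The coding strand matches the mRNA with U→T.
(b) The template strand is the reverse complement of the coding strand.

(a) 5'-ACGGCTCGACAATCTAGCAGGTAACCTCCGGCTGACGATATAAC-3'
(b) 5'-GTTATATCGTCAGCCGGAGGTTACCTGCTAGATTGTCGAGCCGT-3'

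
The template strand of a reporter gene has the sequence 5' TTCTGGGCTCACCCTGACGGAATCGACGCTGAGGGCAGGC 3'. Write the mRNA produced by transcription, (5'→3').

RNA polymerase reads the template 3'→5' and synthesizes mRNA 5'→3' by base-pairing (A→U, T→A, G↔C). The complement of the template is AAGACCCGAGTGGGACTGCCTTAGCTGCGACTCCCGTCCG; antiparallel, so 5'→3' the coding strand is GCCTGCCCTCAGCGTCGATTCCGTCAGGGTGAGCCCAGAA. Replace T with U for the mRNA.

5'-GCCUGCCCUCAGCGUCGAUUCCGUCAGGGUGAGCCCAGAA-3'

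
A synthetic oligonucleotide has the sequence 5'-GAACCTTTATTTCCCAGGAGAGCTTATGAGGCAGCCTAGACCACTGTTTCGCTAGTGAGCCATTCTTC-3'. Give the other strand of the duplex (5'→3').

5′-GAAGAATGGCTCACTAGCGAAACAGTGGTCTAGGCTGCCTCATAAGCTCTCCTGGGAAATAAAGGTTC-3′

Pairing A↔T and G↔C gives CTTGGAAATAAAGGGTCCTCTCGAATACTCCGTCGGATCTGGTGACAAAGCGATCACTCGGTAAGAAG, running 3'→5'. Reverse for the 5'→3' convention.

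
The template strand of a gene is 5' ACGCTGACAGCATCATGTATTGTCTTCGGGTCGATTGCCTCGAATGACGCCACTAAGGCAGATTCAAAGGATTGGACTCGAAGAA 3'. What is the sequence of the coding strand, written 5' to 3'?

5'-TTCTTCGAGTCCAATCCTTTGAATCTGCCTTAGTGGCGTCATTCGAGGCAATCGACCCGAAGACAATACATGATGCTGTCAGCGT-3'

The coding strand is complementary and antiparallel to the template: take the complement (A↔T, G↔C) and reverse.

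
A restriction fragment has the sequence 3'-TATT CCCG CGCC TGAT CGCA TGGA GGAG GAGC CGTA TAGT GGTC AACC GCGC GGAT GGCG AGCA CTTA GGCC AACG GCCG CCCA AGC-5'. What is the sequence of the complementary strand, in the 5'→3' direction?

The strand is given 3'→5', so its complement runs 5'→3' in the same left-to-right order: pair each base A↔T, G↔C.

5'-ATAAGGGCGCGGACTAGCGTACCTCCTCCTCGGCATATCACCAGTTGGCGCGCCTACCGCTCGTGAATCCGGTTGCCGGCGGGTTCG-3'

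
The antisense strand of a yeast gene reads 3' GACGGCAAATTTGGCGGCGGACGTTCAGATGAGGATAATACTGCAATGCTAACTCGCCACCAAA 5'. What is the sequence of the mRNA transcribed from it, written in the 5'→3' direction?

Reading the template 3'→5' as shown, RNA polymerase pairs each base (A→U, T→A, G↔C) to build mRNA 5'→3' directly.

5′-CUGCCGUUUAAACCGCCGCCUGCAAGUCUACUCCUAUUAUGACGUUACGAUUGAGCGGUGGUUU-3′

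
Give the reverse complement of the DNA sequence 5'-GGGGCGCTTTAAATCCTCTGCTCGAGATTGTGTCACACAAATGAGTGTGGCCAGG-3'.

5'-CCTGGCCACACTCATTTGTGTGACACAATCTCGAGCAGAGGATTTAAAGCGCCCC-3'

Complement each base (A↔T, G↔C): CCCCGCGAAATTTAGGAGACGAGCTCTAACACAGTGTGTTTACTCACACCGGTCC. Then reverse.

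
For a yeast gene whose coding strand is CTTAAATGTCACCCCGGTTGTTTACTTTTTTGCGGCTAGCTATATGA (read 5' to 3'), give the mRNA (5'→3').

5'-CUUAAAUGUCACCCCGGUUGUUUACUUUUUUGCGGCUAGCUAUAUGA-3'

mRNA has the coding-strand sequence with U in place of T.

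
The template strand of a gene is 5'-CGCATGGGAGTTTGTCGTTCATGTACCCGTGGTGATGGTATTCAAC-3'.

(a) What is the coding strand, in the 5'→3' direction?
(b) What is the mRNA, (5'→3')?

(a) 5'-GTTGAATACCATCACCACGGGTACATGAACGACAAACTCCCATGCG-3'
(b) 5'-GUUGAAUACCAUCACCACGGGUACAUGAACGACAAACUCCCAUGCG-3'

(a) The coding strand is the reverse complement of the template: complement GCGTACCCTCAAACAGCAAGTACATGGGCACCACTACCATAAGTTG, then reverse.
(b) mRNA has the coding-strand sequence with T→U.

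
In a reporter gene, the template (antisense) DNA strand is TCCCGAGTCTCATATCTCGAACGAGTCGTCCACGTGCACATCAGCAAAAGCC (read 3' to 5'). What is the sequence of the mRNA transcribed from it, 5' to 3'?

Reading the template 3'→5' as shown, RNA polymerase pairs each base (A→U, T→A, G↔C) to build mRNA 5'→3' directly.

5'-AGGGCUCAGAGUAUAGAGCUUGCUCAGCAGGUGCACGUGUAGUCGUUUUCGG-3'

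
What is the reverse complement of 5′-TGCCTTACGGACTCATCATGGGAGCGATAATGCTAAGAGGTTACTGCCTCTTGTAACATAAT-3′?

5'-ATTATGTTACAAGAGGCAGTAACCTCTTAGCATTATCGCTCCCATGATGAGTCCGTAAGGCA-3'

Reading the sequence 3'→5' and pairing each base (A↔T, G↔C) gives the reverse complement directly.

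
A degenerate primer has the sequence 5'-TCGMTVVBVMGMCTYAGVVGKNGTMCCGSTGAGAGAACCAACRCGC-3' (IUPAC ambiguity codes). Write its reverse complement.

5'-GCGYGTTGGTTCTCTCASCGGKACNMCBBCTRAGKCKBVBBAKCGA-3'

Standard pairs A↔T, G↔C; ambiguity codes pair R↔Y, M↔K, S↔S, B↔V, N↔N. Complement (AGCKABBVBKCKGARTCBBCMNCAKGGCSACTCTCTTGGTTGYGCG), then reverse for 5'→3'.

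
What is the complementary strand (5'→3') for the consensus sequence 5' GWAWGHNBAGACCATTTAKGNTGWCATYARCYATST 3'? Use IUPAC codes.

5'-ASATRGYTRATGWCANCMTAAATGGTCTVNDCWTWC-3'

Standard pairs A↔T, G↔C; ambiguity codes pair R↔Y, K↔M, W↔W, S↔S, B↔V, H↔D, N↔N. Complement (CWTWCDNVTCTGGTAAATMCNACWGTARTYGRTASA), then reverse for 5'→3'.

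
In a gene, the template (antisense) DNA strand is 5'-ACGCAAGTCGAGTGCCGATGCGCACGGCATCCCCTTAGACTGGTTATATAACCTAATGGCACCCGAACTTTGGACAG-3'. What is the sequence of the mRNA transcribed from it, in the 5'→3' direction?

The mRNA has the sequence of the coding strand (reverse complement of the template) with T→U. Reverse complement of ACGCAAGTCGAGTGCCGATGCGCACGGCATCCCCTTAGACTGGTTATATAACCTAATGGCACCCGAACTTTGGACAG is CTGTCCAAAGTTCGGGTGCCATTAGGTTATATAACCAGTCTAAGGGGATGCCGTGCGCATCGGCACTCGACTTGCGT; then T→U.

5'-CUGUCCAAAGUUCGGGUGCCAUUAGGUUAUAUAACCAGUCUAAGGGGAUGCCGUGCGCAUCGGCACUCGACUUGCGU-3'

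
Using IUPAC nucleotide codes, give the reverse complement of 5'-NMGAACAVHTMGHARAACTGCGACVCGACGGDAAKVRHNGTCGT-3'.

5'-ACGACNDYBMTTHCCGTCGBGTCGCAGTTYTDCKADBTGTTCKN-3'

Standard pairs A↔T, G↔C; ambiguity codes pair R↔Y, M↔K, D↔H, V↔B, N↔N. Complement (NKCTTGTBDAKCDTYTTGACGCTGBGCTGCCHTTMBYDNCAGCA), then reverse for 5'→3'.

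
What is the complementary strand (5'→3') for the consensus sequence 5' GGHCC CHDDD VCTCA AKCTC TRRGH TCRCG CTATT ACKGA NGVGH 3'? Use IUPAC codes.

5'-DCBCNTCMGTAATAGCGYGADCYYAGAGMTTGAGBHHHDGGGDCC-3'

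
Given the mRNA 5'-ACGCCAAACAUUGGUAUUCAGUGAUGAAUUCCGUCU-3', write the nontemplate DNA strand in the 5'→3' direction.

The coding DNA strand has the same 5'→3' sequence as the mRNA with U replaced by T.

5′-ACGCCAAACATTGGTATTCAGTGATGAATTCCGTCT-3′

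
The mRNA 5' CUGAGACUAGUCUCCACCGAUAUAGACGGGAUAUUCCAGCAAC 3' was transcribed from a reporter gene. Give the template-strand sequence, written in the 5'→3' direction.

Replace U with T to get the coding DNA strand: CTGAGACTAGTCTCCACCGATATAGACGGGATATTCCAGCAAC. The template strand is its reverse complement (complement GACTCTGATCAGAGGTGGCTATATCTGCCCTATAAGGTCGTTG, then reverse).

5'-GTTGCTGGAATATCCCGTCTATATCGGTGGAGACTAGTCTCAG-3'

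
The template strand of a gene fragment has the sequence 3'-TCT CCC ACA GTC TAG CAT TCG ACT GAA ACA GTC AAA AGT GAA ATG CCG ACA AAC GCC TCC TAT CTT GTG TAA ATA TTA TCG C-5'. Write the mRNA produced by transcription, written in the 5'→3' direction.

5′-AGAGGGUGUCAGAUCGUAAGCUGACUUUGUCAGUUUUCACUUUACGGCUGUUUGCGGAGGAUAGAACACAUUUAUAAUAGCG-3′

Reading the template 3'→5' as shown, RNA polymerase pairs each base (A→U, T→A, G↔C) to build mRNA 5'→3' directly.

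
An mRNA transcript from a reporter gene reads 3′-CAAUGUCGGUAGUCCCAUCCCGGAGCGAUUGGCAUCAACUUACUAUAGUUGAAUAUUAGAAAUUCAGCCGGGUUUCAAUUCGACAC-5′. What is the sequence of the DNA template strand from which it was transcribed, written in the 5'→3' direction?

5′-GTTACAGCCATCAGGGTAGGGCCTCGCTAACCGTAGTTGAATGATATCAACTTATAATCTTTAAGTCGGCCCAAAGTTAAGCTGTG-3′

Written 5'→3' the mRNA is CACAGCUUAACUUUGGGCCGACUUAAAGAUUAUAAGUUGAUAUCAUUCAACUACGGUUAGCGAGGCCCUACCCUGAUGGCUGUAAC, so the coding DNA strand is CACAGCTTAACTTTGGGCCGACTTAAAGATTATAAGTTGATATCATTCAACTACGGTTAGCGAGGCCCTACCCTGATGGCTGTAAC. The template is its reverse complement.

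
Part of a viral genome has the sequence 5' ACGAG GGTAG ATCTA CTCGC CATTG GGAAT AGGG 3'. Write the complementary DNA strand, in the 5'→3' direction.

5'-CCCTATTCCCAATGGCGAGTAGATCTACCCTCGT-3'

The complement of ACGAGGGTAGATCTACTCGCCATTGGGAATAGGG is TGCTCCCATCTAGATGAGCGGTAACCCTTATCCC (A↔T, G↔C). DNA strands are antiparallel, so the complementary strand runs 3'→5'; reversing gives the 5'→3' form.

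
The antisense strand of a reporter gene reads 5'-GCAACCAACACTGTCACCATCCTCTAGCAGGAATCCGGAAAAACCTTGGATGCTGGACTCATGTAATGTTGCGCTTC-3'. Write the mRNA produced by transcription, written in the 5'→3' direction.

5'-GAAGCGCAACAUUACAUGAGUCCAGCAUCCAAGGUUUUUCCGGAUUCCUGCUAGAGGAUGGUGACAGUGUUGGUUGC-3'

RNA polymerase reads the template 3'→5' and synthesizes mRNA 5'→3' by base-pairing (A→U, T→A, G↔C). The complement of the template is CGTTGGTTGTGACAGTGGTAGGAGATCGTCCTTAGGCCTTTTTGGAACCTACGACCTGAGTACATTACAACGCGAAG; antiparallel, so 5'→3' the coding strand is GAAGCGCAACATTACATGAGTCCAGCATCCAAGGTTTTTCCGGATTCCTGCTAGAGGATGGTGACAGTGTTGGTTGC. Replace T with U for the mRNA.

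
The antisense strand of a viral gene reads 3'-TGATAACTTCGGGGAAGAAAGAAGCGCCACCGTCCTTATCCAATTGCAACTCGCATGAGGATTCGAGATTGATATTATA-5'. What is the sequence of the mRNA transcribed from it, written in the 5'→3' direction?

Reading the template 3'→5' as shown, RNA polymerase pairs each base (A→U, T→A, G↔C) to build mRNA 5'→3' directly.

5'-ACUAUUGAAGCCCCUUCUUUCUUCGCGGUGGCAGGAAUAGGUUAACGUUGAGCGUACUCCUAAGCUCUAACUAUAAUAU-3'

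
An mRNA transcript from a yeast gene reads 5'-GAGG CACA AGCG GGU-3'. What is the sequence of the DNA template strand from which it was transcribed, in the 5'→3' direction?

Replace U with T to get the coding DNA strand: GAGGCACAAGCGGGT. The template strand is its reverse complement (complement CTCCGTGTTCGCCCA, then reverse).

5'-ACCCGCTTGTGCCTC-3'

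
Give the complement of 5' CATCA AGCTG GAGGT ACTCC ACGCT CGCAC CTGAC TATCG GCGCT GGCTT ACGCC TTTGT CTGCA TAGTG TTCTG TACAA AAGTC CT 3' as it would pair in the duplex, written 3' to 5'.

Base-pairing A↔T, G↔C gives the complement. The complementary strand is antiparallel, so paired with a 5'→3' strand it runs 3'→5'.

3'-GTAGTTCGACCTCCATGAGGTGCGAGCGTGGACTGATAGCCGCGACCGAATGCGGAAACAGACGTATCACAAGACATGTTTTCAGGA-5'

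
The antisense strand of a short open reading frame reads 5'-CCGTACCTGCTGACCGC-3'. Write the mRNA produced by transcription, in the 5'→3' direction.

5'-GCGGUCAGCAGGUACGG-3'

RNA polymerase reads the template 3'→5' and synthesizes mRNA 5'→3' by base-pairing (A→U, T→A, G↔C). The complement of the template is GGCATGGACGACTGGCG; antiparallel, so 5'→3' the coding strand is GCGGTCAGCAGGTACGG. Replace T with U for the mRNA.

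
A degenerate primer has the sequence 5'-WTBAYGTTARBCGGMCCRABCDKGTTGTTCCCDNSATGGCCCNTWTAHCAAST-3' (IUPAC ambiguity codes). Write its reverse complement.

Standard pairs A↔T, G↔C; ambiguity codes pair R↔Y, M↔K, W↔W, S↔S, B↔V, D↔H, N↔N. Complement (WAVTRCAATYVGCCKGGYTVGHMCAACAAGGGHNSTACCGGGNAWATDGTTSA), then reverse for 5'→3'.

5′-ASTTGDTAWANGGGCCATSNHGGGAACAACMHGVTYGGKCCGVYTAACRTVAW-3′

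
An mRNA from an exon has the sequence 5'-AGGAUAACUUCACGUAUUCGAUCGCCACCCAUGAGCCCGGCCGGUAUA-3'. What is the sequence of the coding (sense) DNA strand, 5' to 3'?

5'-AGGATAACTTCACGTATTCGATCGCCACCCATGAGCCCGGCCGGTATA-3'

The coding DNA strand has the same 5'→3' sequence as the mRNA with U replaced by T.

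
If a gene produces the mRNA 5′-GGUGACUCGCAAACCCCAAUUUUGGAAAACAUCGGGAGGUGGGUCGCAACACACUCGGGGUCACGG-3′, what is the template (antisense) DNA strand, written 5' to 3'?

Replace U with T to get the coding DNA strand: GGTGACTCGCAAACCCCAATTTTGGAAAACATCGGGAGGTGGGTCGCAACACACTCGGGGTCACGG. The template strand is its reverse complement (complement CCACTGAGCGTTTGGGGTTAAAACCTTTTGTAGCCCTCCACCCAGCGTTGTGTGAGCCCCAGTGCC, then reverse).

5'-CCGTGACCCCGAGTGTGTTGCGACCCACCTCCCGATGTTTTCCAAAATTGGGGTTTGCGAGTCACC-3'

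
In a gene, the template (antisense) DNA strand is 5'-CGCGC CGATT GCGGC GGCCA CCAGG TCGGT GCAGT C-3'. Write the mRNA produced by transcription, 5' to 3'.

The mRNA has the sequence of the coding strand (reverse complement of the template) with T→U. Reverse complement of CGCGCCGATTGCGGCGGCCACCAGGTCGGTGCAGTC is GACTGCACCGACCTGGTGGCCGCCGCAATCGGCGCG; then T→U.

5'-GACUGCACCGACCUGGUGGCCGCCGCAAUCGGCGCG-3'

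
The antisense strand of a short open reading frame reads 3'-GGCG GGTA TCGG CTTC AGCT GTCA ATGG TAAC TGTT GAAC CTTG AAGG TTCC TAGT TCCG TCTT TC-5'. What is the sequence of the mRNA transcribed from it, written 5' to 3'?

Reading the template 3'→5' as shown, RNA polymerase pairs each base (A→U, T→A, G↔C) to build mRNA 5'→3' directly.

5′-CCGCCCAUAGCCGAAGUCGACAGUUACCAUUGACAACUUGGAACUUCCAAGGAUCAAGGCAGAAAG-3′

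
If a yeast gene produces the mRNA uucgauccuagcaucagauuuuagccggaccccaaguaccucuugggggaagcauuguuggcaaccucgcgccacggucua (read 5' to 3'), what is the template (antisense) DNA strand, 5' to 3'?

5'-TAGACCGTGGCGCGAGGTTGCCAACAATGCTTCCCCCAAGAGGTACTTGGGGTCCGGCTAAAATCTGATGCTAGGATCGAA-3'

Replace U with T to get the coding DNA strand: TTCGATCCTAGCATCAGATTTTAGCCGGACCCCAAGTACCTCTTGGGGGAAGCATTGTTGGCAACCTCGCGCCACGGTCTA. The template strand is its reverse complement (complement AAGCTAGGATCGTAGTCTAAAATCGGCCTGGGGTTCATGGAGAACCCCCTTCGTAACAACCGTTGGAGCGCGGTGCCAGAT, then reverse).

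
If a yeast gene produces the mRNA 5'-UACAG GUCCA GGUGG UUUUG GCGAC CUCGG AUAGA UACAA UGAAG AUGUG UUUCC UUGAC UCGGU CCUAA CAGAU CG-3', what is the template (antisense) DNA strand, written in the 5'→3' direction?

Replace U with T to get the coding DNA strand: TACAGGTCCAGGTGGTTTTGGCGACCTCGGATAGATACAATGAAGATGTGTTTCCTTGACTCGGTCCTAACAGATCG. The template strand is its reverse complement (complement ATGTCCAGGTCCACCAAAACCGCTGGAGCCTATCTATGTTACTTCTACACAAAGGAACTGAGCCAGGATTGTCTAGC, then reverse).

5'-CGATCTGTTAGGACCGAGTCAAGGAAACACATCTTCATTGTATCTATCCGAGGTCGCCAAAACCACCTGGACCTGTA-3'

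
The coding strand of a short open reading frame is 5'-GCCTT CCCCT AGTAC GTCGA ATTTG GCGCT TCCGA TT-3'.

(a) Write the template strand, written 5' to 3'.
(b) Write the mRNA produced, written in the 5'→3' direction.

(a) The template strand is the reverse complement of the coding strand: complement CGGAAGGGGATCATGCAGCTTAAACCGCGAAGGCTAA, then reverse.
(b) mRNA matches the coding strand with T→U.

(a) 5′-AATCGGAAGCGCCAAATTCGACGTACTAGGGGAAGGC-3′
(b) 5′-GCCUUCCCCUAGUACGUCGAAUUUGGCGCUUCCGAUU-3′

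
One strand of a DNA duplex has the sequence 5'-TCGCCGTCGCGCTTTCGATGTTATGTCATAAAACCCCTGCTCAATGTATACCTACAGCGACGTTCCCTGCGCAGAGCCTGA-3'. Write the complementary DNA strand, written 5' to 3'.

5'-TCAGGCTCTGCGCAGGGAACGTCGCTGTAGGTATACATTGAGCAGGGGTTTTATGACATAACATCGAAAGCGCGACGGCGA-3'

Pairing A↔T and G↔C gives AGCGGCAGCGCGAAAGCTACAATACAGTATTTTGGGGACGAGTTACATATGGATGTCGCTGCAAGGGACGCGTCTCGGACT, running 3'→5'. Reverse for the 5'→3' convention.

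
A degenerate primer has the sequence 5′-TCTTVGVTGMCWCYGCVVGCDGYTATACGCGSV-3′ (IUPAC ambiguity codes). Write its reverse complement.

Standard pairs A↔T, G↔C; ambiguity codes pair Y↔R, M↔K, W↔W, S↔S, D↔H, V↔B. Complement (AGAABCBACKGWGRCGBBCGHCRATATGCGCSB), then reverse for 5'→3'.

5'-BSCGCGTATARCHGCBBGCRGWGKCABCBAAGA-3'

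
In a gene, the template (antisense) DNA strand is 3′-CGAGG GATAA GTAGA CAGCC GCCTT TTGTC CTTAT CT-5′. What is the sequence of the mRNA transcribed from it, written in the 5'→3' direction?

Reading the template 3'→5' as shown, RNA polymerase pairs each base (A→U, T→A, G↔C) to build mRNA 5'→3' directly.

5′-GCUCCCUAUUCAUCUGUCGGCGGAAAACAGGAAUAGA-3′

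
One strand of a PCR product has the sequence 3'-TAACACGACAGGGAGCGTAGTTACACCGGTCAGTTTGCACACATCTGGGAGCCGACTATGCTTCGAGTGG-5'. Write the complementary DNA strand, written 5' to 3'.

5'-ATTGTGCTGTCCCTCGCATCAATGTGGCCAGTCAAACGTGTGTAGACCCTCGGCTGATACGAAGCTCACC-3'

The strand is given 3'→5', so its complement runs 5'→3' in the same left-to-right order: pair each base A↔T, G↔C.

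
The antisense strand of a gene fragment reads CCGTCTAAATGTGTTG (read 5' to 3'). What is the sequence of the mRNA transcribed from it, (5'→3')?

The mRNA has the sequence of the coding strand (reverse complement of the template) with T→U. Reverse complement of CCGTCTAAATGTGTTG is CAACACATTTAGACGG; then T→U.

5'-CAACACAUUUAGACGG-3'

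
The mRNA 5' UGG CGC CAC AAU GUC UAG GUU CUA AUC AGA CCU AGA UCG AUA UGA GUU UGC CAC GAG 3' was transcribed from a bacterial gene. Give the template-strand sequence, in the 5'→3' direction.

Replace U with T to get the coding DNA strand: TGGCGCCACAATGTCTAGGTTCTAATCAGACCTAGATCGATATGAGTTTGCCACGAG. The template strand is its reverse complement (complement ACCGCGGTGTTACAGATCCAAGATTAGTCTGGATCTAGCTATACTCAAACGGTGCTC, then reverse).

5'-CTCGTGGCAAACTCATATCGATCTAGGTCTGATTAGAACCTAGACATTGTGGCGCCA-3'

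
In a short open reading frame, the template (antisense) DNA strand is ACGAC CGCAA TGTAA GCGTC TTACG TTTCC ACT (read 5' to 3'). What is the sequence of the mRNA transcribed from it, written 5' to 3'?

5'-AGUGGAAACGUAAGACGCUUACAUUGCGGUCGU-3'

RNA polymerase reads the template 3'→5' and synthesizes mRNA 5'→3' by base-pairing (A→U, T→A, G↔C). The complement of the template is TGCTGGCGTTACATTCGCAGAATGCAAAGGTGA; antiparallel, so 5'→3' the coding strand is AGTGGAAACGTAAGACGCTTACATTGCGGTCGT. Replace T with U for the mRNA.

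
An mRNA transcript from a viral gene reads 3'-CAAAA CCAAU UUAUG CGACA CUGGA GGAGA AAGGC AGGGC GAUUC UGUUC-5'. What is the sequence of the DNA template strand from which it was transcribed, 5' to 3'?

5′-GTTTTGGTTAAATACGCTGTGACCTCCTCTTTCCGTCCCGCTAAGACAAG-3′

Written 5'→3' the mRNA is CUUGUCUUAGCGGGACGGAAAGAGGAGGUCACAGCGUAUUUAACCAAAAC, so the coding DNA strand is CTTGTCTTAGCGGGACGGAAAGAGGAGGTCACAGCGTATTTAACCAAAAC. The template is its reverse complement.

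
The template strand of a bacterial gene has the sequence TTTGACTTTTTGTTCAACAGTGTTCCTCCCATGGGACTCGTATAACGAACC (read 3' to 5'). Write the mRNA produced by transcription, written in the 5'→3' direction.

Reading the template 3'→5' as shown, RNA polymerase pairs each base (A→U, T→A, G↔C) to build mRNA 5'→3' directly.

5'-AAACUGAAAAACAAGUUGUCACAAGGAGGGUACCCUGAGCAUAUUGCUUGG-3'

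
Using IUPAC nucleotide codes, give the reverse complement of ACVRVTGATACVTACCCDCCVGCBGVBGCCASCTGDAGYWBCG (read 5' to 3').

Standard pairs A↔T, G↔C; ambiguity codes pair R↔Y, W↔W, S↔S, B↔V, D↔H. Complement (TGBYBACTATGBATGGGHGGBCGVCBVCGGTSGACHTCRWVGC), then reverse for 5'→3'.

5'-CGVWRCTHCAGSTGGCVBCVGCBGGHGGGTABGTATCABYBGT-3'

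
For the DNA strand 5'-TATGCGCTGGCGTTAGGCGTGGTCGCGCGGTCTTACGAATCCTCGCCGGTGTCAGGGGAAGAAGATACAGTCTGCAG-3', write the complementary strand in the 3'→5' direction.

Base-pairing A↔T, G↔C gives the complement. The complementary strand is antiparallel, so paired with a 5'→3' strand it runs 3'→5'.

3'-ATACGCGACCGCAATCCGCACCAGCGCGCCAGAATGCTTAGGAGCGGCCACAGTCCCCTTCTTCTATGTCAGACGTC-5'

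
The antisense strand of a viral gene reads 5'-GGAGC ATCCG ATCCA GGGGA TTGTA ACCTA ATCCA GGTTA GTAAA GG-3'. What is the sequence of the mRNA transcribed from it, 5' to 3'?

5'-CCUUUACUAACCUGGAUUAGGUUACAAUCCCCUGGAUCGGAUGCUCC-3'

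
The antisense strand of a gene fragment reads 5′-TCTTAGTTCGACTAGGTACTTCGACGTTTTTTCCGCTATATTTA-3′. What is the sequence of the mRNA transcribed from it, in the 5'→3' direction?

5'-UAAAUAUAGCGGAAAAAACGUCGAAGUACCUAGUCGAACUAAGA-3'

RNA polymerase reads the template 3'→5' and synthesizes mRNA 5'→3' by base-pairing (A→U, T→A, G↔C). The complement of the template is AGAATCAAGCTGATCCATGAAGCTGCAAAAAAGGCGATATAAAT; antiparallel, so 5'→3' the coding strand is TAAATATAGCGGAAAAAACGTCGAAGTACCTAGTCGAACTAAGA. Replace T with U for the mRNA.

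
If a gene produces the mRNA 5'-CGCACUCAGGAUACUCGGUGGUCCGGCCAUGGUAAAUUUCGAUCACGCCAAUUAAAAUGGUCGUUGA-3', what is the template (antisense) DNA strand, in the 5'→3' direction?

5′-TCAACGACCATTTTAATTGGCGTGATCGAAATTTACCATGGCCGGACCACCGAGTATCCTGAGTGCG-3′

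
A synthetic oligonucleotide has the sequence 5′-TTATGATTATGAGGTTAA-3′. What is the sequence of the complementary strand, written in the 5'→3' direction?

Pairing A↔T and G↔C gives AATACTAATACTCCAATT, running 3'→5'. Reverse for the 5'→3' convention.

5'-TTAACCTCATAATCATAA-3'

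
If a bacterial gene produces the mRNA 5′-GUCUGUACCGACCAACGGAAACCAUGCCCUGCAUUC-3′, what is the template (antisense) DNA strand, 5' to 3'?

Replace U with T to get the coding DNA strand: GTCTGTACCGACCAACGGAAACCATGCCCTGCATTC. The template strand is its reverse complement (complement CAGACATGGCTGGTTGCCTTTGGTACGGGACGTAAG, then reverse).

5'-GAATGCAGGGCATGGTTTCCGTTGGTCGGTACAGAC-3'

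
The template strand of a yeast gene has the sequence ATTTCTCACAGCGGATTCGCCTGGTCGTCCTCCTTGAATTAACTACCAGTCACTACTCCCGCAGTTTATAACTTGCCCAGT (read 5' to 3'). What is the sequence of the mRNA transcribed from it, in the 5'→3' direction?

The mRNA has the sequence of the coding strand (reverse complement of the template) with T→U. Reverse complement of ATTTCTCACAGCGGATTCGCCTGGTCGTCCTCCTTGAATTAACTACCAGTCACTACTCCCGCAGTTTATAACTTGCCCAGT is ACTGGGCAAGTTATAAACTGCGGGAGTAGTGACTGGTAGTTAATTCAAGGAGGACGACCAGGCGAATCCGCTGTGAGAAAT; then T→U.

5'-ACUGGGCAAGUUAUAAACUGCGGGAGUAGUGACUGGUAGUUAAUUCAAGGAGGACGACCAGGCGAAUCCGCUGUGAGAAAU-3'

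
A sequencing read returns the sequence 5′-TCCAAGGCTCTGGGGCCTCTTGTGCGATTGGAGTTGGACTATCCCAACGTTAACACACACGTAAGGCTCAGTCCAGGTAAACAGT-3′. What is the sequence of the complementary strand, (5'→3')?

Pairing A↔T and G↔C gives AGGTTCCGAGACCCCGGAGAACACGCTAACCTCAACCTGATAGGGTTGCAATTGTGTGTGCATTCCGAGTCAGGTCCATTTGTCA, running 3'→5'. Reverse for the 5'→3' convention.

5'-ACTGTTTACCTGGACTGAGCCTTACGTGTGTGTTAACGTTGGGATAGTCCAACTCCAATCGCACAAGAGGCCCCAGAGCCTTGGA-3'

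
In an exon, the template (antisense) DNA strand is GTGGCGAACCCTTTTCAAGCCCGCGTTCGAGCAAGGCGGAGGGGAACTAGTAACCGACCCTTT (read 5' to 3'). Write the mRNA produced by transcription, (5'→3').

The mRNA has the sequence of the coding strand (reverse complement of the template) with T→U. Reverse complement of GTGGCGAACCCTTTTCAAGCCCGCGTTCGAGCAAGGCGGAGGGGAACTAGTAACCGACCCTTT is AAAGGGTCGGTTACTAGTTCCCCTCCGCCTTGCTCGAACGCGGGCTTGAAAAGGGTTCGCCAC; then T→U.

5'-AAAGGGUCGGUUACUAGUUCCCCUCCGCCUUGCUCGAACGCGGGCUUGAAAAGGGUUCGCCAC-3'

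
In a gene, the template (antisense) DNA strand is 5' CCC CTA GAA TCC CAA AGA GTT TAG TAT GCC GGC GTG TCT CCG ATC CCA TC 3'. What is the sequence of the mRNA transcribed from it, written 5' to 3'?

5′-GAUGGGAUCGGAGACACGCCGGCAUACUAAACUCUUUGGGAUUCUAGGGG-3′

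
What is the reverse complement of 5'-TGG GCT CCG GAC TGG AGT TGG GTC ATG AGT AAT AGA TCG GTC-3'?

Reading the sequence 3'→5' and pairing each base (A↔T, G↔C) gives the reverse complement directly.

5'-GACCGATCTATTACTCATGACCCAACTCCAGTCCGGAGCCCA-3'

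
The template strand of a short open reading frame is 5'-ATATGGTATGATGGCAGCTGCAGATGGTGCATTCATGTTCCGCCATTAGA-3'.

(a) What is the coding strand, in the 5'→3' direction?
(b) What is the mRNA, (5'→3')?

(a) The coding strand is the reverse complement of the template: complement TATACCATACTACCGTCGACGTCTACCACGTAAGTACAAGGCGGTAATCT, then reverse.
(b) mRNA has the coding-strand sequence with T→U.

(a) 5'-TCTAATGGCGGAACATGAATGCACCATCTGCAGCTGCCATCATACCATAT-3'
(b) 5'-UCUAAUGGCGGAACAUGAAUGCACCAUCUGCAGCUGCCAUCAUACCAUAU-3'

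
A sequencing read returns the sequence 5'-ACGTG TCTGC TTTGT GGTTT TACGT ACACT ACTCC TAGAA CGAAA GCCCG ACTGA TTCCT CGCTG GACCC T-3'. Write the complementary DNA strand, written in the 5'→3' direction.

5'-AGGGTCCAGCGAGGAATCAGTCGGGCTTTCGTTCTAGGAGTAGTGTACGTAAAACCACAAAGCAGACACGT-3'

The complement of ACGTGTCTGCTTTGTGGTTTTACGTACACTACTCCTAGAACGAAAGCCCGACTGATTCCTCGCTGGACCCT is TGCACAGACGAAACACCAAAATGCATGTGATGAGGATCTTGCTTTCGGGCTGACTAAGGAGCGACCTGGGA (A↔T, G↔C). DNA strands are antiparallel, so the complementary strand runs 3'→5'; reversing gives the 5'→3' form.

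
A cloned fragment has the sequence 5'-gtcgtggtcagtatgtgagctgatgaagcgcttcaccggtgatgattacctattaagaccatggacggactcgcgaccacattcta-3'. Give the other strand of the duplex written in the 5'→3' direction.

Pairing A↔T and G↔C gives CAGCACCAGTCATACACTCGACTACTTCGCGAAGTGGCCACTACTAATGGATAATTCTGGTACCTGCCTGAGCGCTGGTGTAAGAT, running 3'→5'. Reverse for the 5'→3' convention.

5'-TAGAATGTGGTCGCGAGTCCGTCCATGGTCTTAATAGGTAATCATCACCGGTGAAGCGCTTCATCAGCTCACATACTGACCACGAC-3'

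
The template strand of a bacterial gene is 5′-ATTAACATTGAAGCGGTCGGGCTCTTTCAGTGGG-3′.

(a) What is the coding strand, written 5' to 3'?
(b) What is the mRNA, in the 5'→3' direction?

(a) 5'-CCCACTGAAAGAGCCCGACCGCTTCAATGTTAAT-3'
(b) 5'-CCCACUGAAAGAGCCCGACCGCUUCAAUGUUAAU-3'

(a) The coding strand is the reverse complement of the template: complement TAATTGTAACTTCGCCAGCCCGAGAAAGTCACCC, then reverse.
(b) mRNA has the coding-strand sequence with T→U.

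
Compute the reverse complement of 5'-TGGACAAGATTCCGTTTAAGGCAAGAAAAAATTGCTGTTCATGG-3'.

5'-CCATGAACAGCAATTTTTTCTTGCCTTAAACGGAATCTTGTCCA-3'

Reading the sequence 3'→5' and pairing each base (A↔T, G↔C) gives the reverse complement directly.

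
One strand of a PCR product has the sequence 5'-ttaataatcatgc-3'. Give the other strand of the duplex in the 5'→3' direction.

Pairing A↔T and G↔C gives AATTATTAGTACG, running 3'→5'. Reverse for the 5'→3' convention.

5'-GCATGATTATTAA-3'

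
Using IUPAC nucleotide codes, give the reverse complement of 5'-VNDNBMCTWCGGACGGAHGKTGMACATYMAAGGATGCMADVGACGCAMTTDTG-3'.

Standard pairs A↔T, G↔C; ambiguity codes pair Y↔R, M↔K, W↔W, B↔V, D↔H, N↔N. Complement (BNHNVKGAWGCCTGCCTDCMACKTGTARKTTCCTACGKTHBCTGCGTKAAHAC), then reverse for 5'→3'.

5'-CAHAAKTGCGTCBHTKGCATCCTTKRATGTKCAMCDTCCGTCCGWAGKVNHNB-3'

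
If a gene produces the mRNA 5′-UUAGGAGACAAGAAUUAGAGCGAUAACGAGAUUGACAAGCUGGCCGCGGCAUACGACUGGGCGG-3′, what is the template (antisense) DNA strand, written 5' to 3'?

5'-CCGCCCAGTCGTATGCCGCGGCCAGCTTGTCAATCTCGTTATCGCTCTAATTCTTGTCTCCTAA-3'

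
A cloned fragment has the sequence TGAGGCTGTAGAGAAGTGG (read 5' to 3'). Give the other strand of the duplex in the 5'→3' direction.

5′-CCACTTCTCTACAGCCTCA-3′

The complement of TGAGGCTGTAGAGAAGTGG is ACTCCGACATCTCTTCACC (A↔T, G↔C). DNA strands are antiparallel, so the complementary strand runs 3'→5'; reversing gives the 5'→3' form.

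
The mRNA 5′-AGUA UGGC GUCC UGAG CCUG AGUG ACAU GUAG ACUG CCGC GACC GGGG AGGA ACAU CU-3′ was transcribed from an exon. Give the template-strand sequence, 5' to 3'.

Replace U with T to get the coding DNA strand: AGTATGGCGTCCTGAGCCTGAGTGACATGTAGACTGCCGCGACCGGGGAGGAACATCT. The template strand is its reverse complement (complement TCATACCGCAGGACTCGGACTCACTGTACATCTGACGGCGCTGGCCCCTCCTTGTAGA, then reverse).

5′-AGATGTTCCTCCCCGGTCGCGGCAGTCTACATGTCACTCAGGCTCAGGACGCCATACT-3′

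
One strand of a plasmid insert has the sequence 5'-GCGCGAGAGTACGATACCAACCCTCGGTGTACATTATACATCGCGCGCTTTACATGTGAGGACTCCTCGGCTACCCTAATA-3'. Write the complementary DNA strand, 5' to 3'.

5'-TATTAGGGTAGCCGAGGAGTCCTCACATGTAAAGCGCGCGATGTATAATGTACACCGAGGGTTGGTATCGTACTCTCGCGC-3'

Pairing A↔T and G↔C gives CGCGCTCTCATGCTATGGTTGGGAGCCACATGTAATATGTAGCGCGCGAAATGTACACTCCTGAGGAGCCGATGGGATTAT, running 3'→5'. Reverse for the 5'→3' convention.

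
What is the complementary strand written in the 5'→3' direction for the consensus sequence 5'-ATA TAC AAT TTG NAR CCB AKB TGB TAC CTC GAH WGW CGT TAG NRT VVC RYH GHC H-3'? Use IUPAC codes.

Standard pairs A↔T, G↔C; ambiguity codes pair R↔Y, K↔M, W↔W, B↔V, H↔D, N↔N. Complement (TATATGTTAAACNTYGGVTMVACVATGGAGCTDWCWGCAATCNYABBGYRDCDGD), then reverse for 5'→3'.

5′-DGDCDRYGBBAYNCTAACGWCWDTCGAGGTAVCAVMTVGGYTNCAAATTGTATAT-3′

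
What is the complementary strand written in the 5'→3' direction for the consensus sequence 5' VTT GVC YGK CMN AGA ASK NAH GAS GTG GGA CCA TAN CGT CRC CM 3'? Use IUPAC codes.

5'-KGGYGACGNTATGGTCCCACSTCDTNMSTTCTNKGMCRGBCAAB-3'

Standard pairs A↔T, G↔C; ambiguity codes pair R↔Y, M↔K, S↔S, H↔D, V↔B, N↔N. Complement (BAACBGRCMGKNTCTTSMNTDCTSCACCCTGGTATNGCAGYGGK), then reverse for 5'→3'.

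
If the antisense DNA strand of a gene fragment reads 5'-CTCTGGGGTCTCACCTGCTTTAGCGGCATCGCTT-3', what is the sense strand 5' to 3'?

5'-AAGCGATGCCGCTAAAGCAGGTGAGACCCCAGAG-3'

The coding strand is complementary and antiparallel to the template: take the complement (A↔T, G↔C) and reverse.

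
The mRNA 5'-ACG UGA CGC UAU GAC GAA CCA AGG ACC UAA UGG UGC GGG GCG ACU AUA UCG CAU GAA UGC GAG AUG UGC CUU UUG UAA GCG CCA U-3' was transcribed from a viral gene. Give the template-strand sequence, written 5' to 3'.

5'-ATGGCGCTTACAAAAGGCACATCTCGCATTCATGCGATATAGTCGCCCCGCACCATTAGGTCCTTGGTTCGTCATAGCGTCACGT-3'

Replace U with T to get the coding DNA strand: ACGTGACGCTATGACGAACCAAGGACCTAATGGTGCGGGGCGACTATATCGCATGAATGCGAGATGTGCCTTTTGTAAGCGCCAT. The template strand is its reverse complement (complement TGCACTGCGATACTGCTTGGTTCCTGGATTACCACGCCCCGCTGATATAGCGTACTTACGCTCTACACGGAAAACATTCGCGGTA, then reverse).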